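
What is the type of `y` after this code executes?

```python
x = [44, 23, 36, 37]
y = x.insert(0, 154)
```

list.insert() returns None

NoneType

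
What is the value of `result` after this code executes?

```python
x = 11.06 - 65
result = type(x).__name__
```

x is float; result = 'float'

'float'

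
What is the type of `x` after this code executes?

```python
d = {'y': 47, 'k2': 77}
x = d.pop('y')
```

dict.pop() returns the value

int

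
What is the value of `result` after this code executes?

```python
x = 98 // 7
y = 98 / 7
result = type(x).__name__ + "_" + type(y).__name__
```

x is int; y is float; result = 'int_float'

'int_float'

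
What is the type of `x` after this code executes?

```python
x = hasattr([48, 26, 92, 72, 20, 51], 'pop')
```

hasattr() returns bool

bool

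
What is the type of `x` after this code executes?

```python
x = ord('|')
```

ord() returns int (code point)

int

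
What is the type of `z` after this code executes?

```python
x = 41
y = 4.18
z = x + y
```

int + float = float

float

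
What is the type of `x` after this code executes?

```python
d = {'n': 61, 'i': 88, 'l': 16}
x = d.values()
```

.values() returns dict_values view

dict_values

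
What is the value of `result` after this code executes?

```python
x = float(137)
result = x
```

x = 137.0; result = 137.0

137.0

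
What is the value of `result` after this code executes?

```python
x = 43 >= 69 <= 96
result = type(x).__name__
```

x is bool; result = 'bool'

'bool'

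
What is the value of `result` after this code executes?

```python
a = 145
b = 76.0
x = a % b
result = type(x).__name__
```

a is int; b is float; x is float; result = 'float'

'float'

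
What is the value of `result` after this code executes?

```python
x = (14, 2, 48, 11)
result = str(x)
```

x = (14, 2, 48, 11); result = '(14, 2, 48, 11)'

'(14, 2, 48, 11)'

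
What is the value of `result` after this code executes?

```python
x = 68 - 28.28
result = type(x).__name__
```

x is float; result = 'float'

'float'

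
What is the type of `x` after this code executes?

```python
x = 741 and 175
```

'and' with truthy values returns last operand (int)

int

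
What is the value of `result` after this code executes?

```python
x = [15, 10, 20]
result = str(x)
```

x = [15, 10, 20]; result = '[15, 10, 20]'

'[15, 10, 20]'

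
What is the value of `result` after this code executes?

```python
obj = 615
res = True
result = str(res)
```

obj = 615; res = True; result = 'True'

'True'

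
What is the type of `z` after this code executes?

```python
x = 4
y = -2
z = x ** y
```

int ** negative = float

float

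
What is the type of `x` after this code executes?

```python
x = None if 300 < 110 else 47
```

300 < 110 is False, so the else branch is taken

int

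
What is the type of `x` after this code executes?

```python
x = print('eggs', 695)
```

print() returns None

NoneType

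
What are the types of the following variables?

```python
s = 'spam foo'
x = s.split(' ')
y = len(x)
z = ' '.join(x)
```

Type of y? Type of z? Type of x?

len() returns int; str.join() returns str; str.split() returns list

int, str, list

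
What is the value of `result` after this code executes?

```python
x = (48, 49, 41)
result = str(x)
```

x = (48, 49, 41); result = '(48, 49, 41)'

'(48, 49, 41)'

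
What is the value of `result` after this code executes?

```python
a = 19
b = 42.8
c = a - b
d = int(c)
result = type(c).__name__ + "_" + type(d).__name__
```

a is int; b is float; c is float; d is int; result = 'float_int'

'float_int'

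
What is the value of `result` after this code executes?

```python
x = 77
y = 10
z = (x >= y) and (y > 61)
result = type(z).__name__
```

x is int; y is int; z is bool; result = 'bool'

'bool'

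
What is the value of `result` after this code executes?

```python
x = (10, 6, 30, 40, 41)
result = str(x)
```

x = (10, 6, 30, 40, 41); result = '(10, 6, 30, 40, 41)'

'(10, 6, 30, 40, 41)'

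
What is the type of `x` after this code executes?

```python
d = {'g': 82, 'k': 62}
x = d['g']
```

Accessing dict[str, int] with str key returns int

int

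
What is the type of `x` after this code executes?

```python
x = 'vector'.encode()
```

str.encode() returns bytes

bytes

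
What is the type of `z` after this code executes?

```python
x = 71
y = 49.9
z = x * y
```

int * float = float

float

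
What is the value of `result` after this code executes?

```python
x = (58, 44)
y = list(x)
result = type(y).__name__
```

x is tuple; y is list; result = 'list'

'list'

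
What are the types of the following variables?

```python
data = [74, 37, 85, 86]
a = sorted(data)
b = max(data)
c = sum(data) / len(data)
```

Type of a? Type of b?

sorted() returns list; max of ints returns int

list, int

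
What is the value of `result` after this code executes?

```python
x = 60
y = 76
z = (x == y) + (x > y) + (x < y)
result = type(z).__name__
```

x is int; y is int; z is int; result = 'int'

'int'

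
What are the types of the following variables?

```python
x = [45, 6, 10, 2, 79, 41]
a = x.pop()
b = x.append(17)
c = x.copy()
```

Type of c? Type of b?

copy() returns list; append() returns None

list, NoneType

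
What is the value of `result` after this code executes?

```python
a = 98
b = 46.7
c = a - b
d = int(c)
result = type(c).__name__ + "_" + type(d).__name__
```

a is int; b is float; c is float; d is int; result = 'float_int'

'float_int'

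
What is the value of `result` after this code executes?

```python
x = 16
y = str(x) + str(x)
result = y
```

x = 16; y = '1616'; result = '1616'

'1616'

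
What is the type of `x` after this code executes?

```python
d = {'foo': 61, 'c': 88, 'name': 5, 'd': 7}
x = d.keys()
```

.keys() returns dict_keys view

dict_keys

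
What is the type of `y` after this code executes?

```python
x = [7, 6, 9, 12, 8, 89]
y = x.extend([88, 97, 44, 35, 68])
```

list.extend() returns None

NoneType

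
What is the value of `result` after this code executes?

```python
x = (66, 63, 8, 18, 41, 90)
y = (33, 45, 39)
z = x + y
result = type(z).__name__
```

x is tuple; y is tuple; z is tuple; result = 'tuple'

'tuple'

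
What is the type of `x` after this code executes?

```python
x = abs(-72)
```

abs() of int returns int

int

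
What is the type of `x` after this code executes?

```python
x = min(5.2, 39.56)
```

min() of floats returns float

float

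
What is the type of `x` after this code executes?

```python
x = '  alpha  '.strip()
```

str.strip() returns str

str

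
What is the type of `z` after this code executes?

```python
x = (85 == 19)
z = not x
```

'not' returns bool

bool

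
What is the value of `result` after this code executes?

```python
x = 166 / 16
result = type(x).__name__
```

x is float; result = 'float'

'float'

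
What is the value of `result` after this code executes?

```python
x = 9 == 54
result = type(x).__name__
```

x is bool; result = 'bool'

'bool'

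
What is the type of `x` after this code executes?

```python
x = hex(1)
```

hex() returns str representation

str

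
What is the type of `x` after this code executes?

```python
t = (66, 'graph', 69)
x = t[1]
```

Index 1 of tuple is a str literal

str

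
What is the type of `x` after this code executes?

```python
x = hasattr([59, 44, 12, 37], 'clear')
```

hasattr() returns bool

bool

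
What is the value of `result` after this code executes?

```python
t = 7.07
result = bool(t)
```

t = 7.07; result = True

True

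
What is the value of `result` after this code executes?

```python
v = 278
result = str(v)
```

v = 278; result = '278'

'278'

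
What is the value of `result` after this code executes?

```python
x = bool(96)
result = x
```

x = True; result = True

True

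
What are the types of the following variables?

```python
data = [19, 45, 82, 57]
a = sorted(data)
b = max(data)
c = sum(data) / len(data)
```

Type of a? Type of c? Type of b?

sorted() returns list; int / int = float; max of ints returns int

list, float, int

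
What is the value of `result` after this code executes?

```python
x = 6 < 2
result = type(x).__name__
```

x is bool; result = 'bool'

'bool'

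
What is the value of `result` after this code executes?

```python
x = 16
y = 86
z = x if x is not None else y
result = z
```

x = 16; y = 86; z = 16; result = 16

16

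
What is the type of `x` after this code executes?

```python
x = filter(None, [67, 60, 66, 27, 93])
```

filter() returns a filter object

filter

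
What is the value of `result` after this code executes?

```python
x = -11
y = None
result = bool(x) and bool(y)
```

x = -11; y = None; result = False

False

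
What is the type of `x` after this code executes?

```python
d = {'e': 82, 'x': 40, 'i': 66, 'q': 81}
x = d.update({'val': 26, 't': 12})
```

dict.update() returns None

NoneType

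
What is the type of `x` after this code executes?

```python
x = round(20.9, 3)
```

round() with decimal places returns float

float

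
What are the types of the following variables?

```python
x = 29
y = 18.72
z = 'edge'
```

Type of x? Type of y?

x is assigned a bare integer (no decimal point), so it is an int; y is assigned a number with a decimal point, so it is a float

int, float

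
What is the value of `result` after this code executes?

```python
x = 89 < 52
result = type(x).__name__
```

x is bool; result = 'bool'

'bool'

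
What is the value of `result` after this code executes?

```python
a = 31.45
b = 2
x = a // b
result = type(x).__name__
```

a is float; b is int; x is float; result = 'float'

'float'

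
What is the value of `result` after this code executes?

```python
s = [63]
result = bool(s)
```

s = [63]; result = True

True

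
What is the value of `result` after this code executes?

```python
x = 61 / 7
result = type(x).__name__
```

x is float; result = 'float'

'float'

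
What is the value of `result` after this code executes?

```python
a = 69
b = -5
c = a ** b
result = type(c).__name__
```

a is int; b is int; c is float; result = 'float'

'float'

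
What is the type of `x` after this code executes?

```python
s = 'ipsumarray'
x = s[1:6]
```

Slicing a str returns str

str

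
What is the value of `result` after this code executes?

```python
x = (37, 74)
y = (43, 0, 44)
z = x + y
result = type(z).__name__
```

x is tuple; y is tuple; z is tuple; result = 'tuple'

'tuple'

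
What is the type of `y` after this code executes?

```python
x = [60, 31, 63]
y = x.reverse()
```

list.reverse() returns None

NoneType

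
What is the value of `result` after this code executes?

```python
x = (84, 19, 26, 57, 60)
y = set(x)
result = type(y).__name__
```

x is tuple; y is set; result = 'set'

'set'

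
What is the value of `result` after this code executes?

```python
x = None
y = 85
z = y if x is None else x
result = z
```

x = None; y = 85; z = 85; result = 85

85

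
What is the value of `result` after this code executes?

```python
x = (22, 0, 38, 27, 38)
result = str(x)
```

x = (22, 0, 38, 27, 38); result = '(22, 0, 38, 27, 38)'

'(22, 0, 38, 27, 38)'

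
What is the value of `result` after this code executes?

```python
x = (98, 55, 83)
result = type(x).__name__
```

x is tuple; result = 'tuple'

'tuple'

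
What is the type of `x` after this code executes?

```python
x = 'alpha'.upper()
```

str.upper() returns str

str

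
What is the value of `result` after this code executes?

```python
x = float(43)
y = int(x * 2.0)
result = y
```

x = 43.0; y = 86; result = 86

86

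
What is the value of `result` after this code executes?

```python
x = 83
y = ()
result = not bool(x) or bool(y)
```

x = 83; y = (); result = False

False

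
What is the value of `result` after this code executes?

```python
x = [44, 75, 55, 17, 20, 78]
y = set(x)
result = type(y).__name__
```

x is list; y is set; result = 'set'

'set'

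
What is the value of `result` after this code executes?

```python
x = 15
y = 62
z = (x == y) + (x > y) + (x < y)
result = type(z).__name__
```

x is int; y is int; z is int; result = 'int'

'int'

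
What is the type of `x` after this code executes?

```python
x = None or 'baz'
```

'or' with None returns the other truthy value (str)

str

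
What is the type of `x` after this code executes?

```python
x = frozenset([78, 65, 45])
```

frozenset() returns frozenset

frozenset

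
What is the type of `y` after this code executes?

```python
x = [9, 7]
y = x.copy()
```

list.copy() returns list

list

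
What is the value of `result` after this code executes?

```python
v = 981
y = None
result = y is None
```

v = 981; y = None; result = True

True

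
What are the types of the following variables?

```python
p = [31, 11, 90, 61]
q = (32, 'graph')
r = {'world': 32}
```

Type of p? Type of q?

p is assigned a list literal (square brackets); q is assigned a tuple (parenthesized, comma-separated values)

list, tuple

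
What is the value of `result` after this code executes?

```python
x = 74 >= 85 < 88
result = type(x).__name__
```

x is bool; result = 'bool'

'bool'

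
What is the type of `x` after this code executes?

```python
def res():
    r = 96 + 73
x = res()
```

Function without return returns None

NoneType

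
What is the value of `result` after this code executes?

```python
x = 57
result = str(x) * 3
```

x = 57; result = '575757'

'575757'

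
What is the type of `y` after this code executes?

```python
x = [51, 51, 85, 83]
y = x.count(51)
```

list.count() returns int

int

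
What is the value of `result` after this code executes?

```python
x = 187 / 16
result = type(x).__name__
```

x is float; result = 'float'

'float'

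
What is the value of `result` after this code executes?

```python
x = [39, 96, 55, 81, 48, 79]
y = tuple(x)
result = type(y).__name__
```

x is list; y is tuple; result = 'tuple'

'tuple'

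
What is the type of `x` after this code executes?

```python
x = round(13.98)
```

round() with no decimal places returns int

int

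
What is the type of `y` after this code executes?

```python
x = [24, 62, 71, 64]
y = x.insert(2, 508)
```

list.insert() returns None

NoneType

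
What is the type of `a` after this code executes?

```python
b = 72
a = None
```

None has type NoneType

NoneType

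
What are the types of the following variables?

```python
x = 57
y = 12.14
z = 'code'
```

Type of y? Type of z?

y is assigned a number with a decimal point, so it is a float; z is assigned a quoted string literal, so it is a str

float, str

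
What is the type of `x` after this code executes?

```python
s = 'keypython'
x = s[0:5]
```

Slicing a str returns str

str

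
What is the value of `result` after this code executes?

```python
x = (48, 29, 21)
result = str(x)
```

x = (48, 29, 21); result = '(48, 29, 21)'

'(48, 29, 21)'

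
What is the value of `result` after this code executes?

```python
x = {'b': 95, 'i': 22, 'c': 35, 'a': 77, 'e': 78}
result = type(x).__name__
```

x is dict; result = 'dict'

'dict'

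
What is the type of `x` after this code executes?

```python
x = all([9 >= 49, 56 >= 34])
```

all() returns bool

bool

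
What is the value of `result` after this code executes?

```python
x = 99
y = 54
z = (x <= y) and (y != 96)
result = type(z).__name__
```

x is int; y is int; z is bool; result = 'bool'

'bool'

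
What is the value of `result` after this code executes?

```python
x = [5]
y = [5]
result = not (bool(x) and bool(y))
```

x = [5]; y = [5]; result = False

False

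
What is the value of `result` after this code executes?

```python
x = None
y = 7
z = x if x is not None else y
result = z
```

x = None; y = 7; z = 7; result = 7

7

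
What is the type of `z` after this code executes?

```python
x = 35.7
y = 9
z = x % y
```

float % int = float

float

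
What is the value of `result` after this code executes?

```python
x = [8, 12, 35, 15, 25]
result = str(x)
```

x = [8, 12, 35, 15, 25]; result = '[8, 12, 35, 15, 25]'

'[8, 12, 35, 15, 25]'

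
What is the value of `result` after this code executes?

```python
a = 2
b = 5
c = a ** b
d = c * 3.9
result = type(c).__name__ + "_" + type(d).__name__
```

a is int; b is int; c is int; d is float; result = 'int_float'

'int_float'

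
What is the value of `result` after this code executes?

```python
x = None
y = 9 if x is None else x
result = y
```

x = None; y = 9; result = 9

9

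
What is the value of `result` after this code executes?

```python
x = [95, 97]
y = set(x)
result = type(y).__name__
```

x is list; y is set; result = 'set'

'set'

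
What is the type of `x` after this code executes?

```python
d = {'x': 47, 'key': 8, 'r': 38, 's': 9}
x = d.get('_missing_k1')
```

dict.get() returns None when key not found

NoneType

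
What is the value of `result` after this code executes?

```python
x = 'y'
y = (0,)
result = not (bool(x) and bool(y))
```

x = 'y'; y = (0,); result = False

False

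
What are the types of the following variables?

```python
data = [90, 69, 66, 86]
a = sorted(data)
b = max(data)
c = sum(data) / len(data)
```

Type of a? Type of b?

sorted() returns list; max of ints returns int

list, int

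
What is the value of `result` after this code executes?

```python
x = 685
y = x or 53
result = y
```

x = 685; y = 685; result = 685

685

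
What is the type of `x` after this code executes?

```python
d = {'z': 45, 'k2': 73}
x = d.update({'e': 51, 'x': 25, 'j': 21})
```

dict.update() returns None

NoneType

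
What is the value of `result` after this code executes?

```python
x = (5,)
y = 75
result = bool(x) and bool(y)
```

x = (5,); y = 75; result = True

True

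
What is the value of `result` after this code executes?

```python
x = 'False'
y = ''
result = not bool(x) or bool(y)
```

x = 'False'; y = ''; result = False

False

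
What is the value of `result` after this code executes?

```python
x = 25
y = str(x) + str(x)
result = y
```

x = 25; y = '2525'; result = '2525'

'2525'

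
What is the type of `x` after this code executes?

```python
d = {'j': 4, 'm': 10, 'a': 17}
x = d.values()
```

.values() returns dict_values view

dict_values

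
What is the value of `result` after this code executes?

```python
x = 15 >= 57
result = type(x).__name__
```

x is bool; result = 'bool'

'bool'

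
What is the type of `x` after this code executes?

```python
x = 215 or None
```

'or' returns first truthy value

int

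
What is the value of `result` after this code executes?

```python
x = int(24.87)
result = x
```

x = 24; result = 24

24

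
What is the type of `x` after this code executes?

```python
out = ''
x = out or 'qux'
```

'or' returns first truthy value (str)

str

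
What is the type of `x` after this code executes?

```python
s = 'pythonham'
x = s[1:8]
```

Slicing a str returns str

str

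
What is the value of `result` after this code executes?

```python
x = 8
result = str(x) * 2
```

x = 8; result = '88'

'88'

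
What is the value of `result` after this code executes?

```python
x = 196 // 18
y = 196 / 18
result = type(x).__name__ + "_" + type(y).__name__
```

x is int; y is float; result = 'int_float'

'int_float'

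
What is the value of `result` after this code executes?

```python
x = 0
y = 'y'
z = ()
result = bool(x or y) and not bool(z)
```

x = 0; y = 'y'; z = (); result = True

True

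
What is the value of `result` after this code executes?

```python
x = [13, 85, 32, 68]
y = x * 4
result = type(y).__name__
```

x is list; y is list; result = 'list'

'list'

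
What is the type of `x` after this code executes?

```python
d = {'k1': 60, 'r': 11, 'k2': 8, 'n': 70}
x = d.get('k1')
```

dict.get() returns value type when found

int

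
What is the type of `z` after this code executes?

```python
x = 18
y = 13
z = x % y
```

int % int = int

int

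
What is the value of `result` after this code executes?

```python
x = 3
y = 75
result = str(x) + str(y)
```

x = 3; y = 75; result = '375'

'375'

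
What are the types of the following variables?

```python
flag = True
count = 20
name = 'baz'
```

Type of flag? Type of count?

flag is assigned the constant True, which has type bool; count is assigned a bare integer (no decimal point), so it is an int

bool, int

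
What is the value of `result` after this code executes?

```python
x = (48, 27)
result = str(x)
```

x = (48, 27); result = '(48, 27)'

'(48, 27)'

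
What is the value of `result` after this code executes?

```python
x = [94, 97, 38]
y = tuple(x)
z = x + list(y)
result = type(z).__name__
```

x is list; y is tuple; z is list; result = 'list'

'list'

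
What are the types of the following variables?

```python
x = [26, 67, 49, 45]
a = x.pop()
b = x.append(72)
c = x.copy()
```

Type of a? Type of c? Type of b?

pop() returns element; copy() returns list; append() returns None

int, list, NoneType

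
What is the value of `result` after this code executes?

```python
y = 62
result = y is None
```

y = 62; result = False

False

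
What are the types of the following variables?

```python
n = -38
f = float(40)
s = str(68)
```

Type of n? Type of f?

n is assigned a bare integer (no decimal point), so it is an int; f is assigned the result of calling float(), which returns a float

int, float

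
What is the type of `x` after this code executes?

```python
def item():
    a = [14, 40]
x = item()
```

Function without return returns None

NoneType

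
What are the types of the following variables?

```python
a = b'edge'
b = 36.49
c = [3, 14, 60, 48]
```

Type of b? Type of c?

b is assigned a number with a decimal point, so it is a float; c is assigned a list literal (square brackets)

float, list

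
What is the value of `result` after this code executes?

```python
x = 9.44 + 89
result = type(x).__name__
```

x is float; result = 'float'

'float'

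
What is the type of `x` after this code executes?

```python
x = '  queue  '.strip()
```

str.strip() returns str

str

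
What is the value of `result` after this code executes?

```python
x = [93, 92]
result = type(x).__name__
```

x is list; result = 'list'

'list'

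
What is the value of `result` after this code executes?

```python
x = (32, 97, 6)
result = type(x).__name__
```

x is tuple; result = 'tuple'

'tuple'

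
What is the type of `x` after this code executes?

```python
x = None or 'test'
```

'or' with None returns the other truthy value (str)

str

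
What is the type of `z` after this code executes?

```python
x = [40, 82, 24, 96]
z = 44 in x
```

'in' operator returns bool

bool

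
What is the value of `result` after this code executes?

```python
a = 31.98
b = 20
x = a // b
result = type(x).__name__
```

a is float; b is int; x is float; result = 'float'

'float'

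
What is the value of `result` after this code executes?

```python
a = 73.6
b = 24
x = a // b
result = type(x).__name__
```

a is float; b is int; x is float; result = 'float'

'float'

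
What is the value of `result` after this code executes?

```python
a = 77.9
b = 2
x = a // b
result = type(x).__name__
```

a is float; b is int; x is float; result = 'float'

'float'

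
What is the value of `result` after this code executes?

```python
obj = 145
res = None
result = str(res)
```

obj = 145; res = None; result = 'None'

'None'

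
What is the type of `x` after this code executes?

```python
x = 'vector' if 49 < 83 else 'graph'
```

Both branches of conditional are str

str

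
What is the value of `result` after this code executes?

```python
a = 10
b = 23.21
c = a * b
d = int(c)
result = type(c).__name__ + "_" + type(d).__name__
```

a is int; b is float; c is float; d is int; result = 'float_int'

'float_int'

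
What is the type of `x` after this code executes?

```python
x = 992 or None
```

'or' returns first truthy value

int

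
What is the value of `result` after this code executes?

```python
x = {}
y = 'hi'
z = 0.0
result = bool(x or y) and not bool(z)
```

x = {}; y = 'hi'; z = 0.0; result = True

True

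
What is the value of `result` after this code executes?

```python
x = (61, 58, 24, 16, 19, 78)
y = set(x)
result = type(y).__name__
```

x is tuple; y is set; result = 'set'

'set'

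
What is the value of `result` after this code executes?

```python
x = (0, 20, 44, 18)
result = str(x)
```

x = (0, 20, 44, 18); result = '(0, 20, 44, 18)'

'(0, 20, 44, 18)'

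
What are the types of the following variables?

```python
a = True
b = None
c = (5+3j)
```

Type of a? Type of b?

a is assigned the constant True, which has type bool; b is assigned None, whose type is NoneType

bool, NoneType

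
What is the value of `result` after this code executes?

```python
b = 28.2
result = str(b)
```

b = 28.2; result = '28.2'

'28.2'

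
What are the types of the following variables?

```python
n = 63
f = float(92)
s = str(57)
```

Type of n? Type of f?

n is assigned a bare integer (no decimal point), so it is an int; f is assigned the result of calling float(), which returns a float

int, float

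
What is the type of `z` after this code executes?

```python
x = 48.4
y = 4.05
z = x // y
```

float // float = float

float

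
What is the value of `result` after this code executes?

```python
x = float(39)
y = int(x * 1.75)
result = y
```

x = 39.0; y = 68; result = 68

68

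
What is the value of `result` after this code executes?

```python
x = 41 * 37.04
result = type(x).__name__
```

x is float; result = 'float'

'float'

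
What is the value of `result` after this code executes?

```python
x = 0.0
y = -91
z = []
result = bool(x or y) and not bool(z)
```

x = 0.0; y = -91; z = []; result = True

True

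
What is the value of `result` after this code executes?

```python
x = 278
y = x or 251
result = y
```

x = 278; y = 278; result = 278

278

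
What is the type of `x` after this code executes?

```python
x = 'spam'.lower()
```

str.lower() returns str

str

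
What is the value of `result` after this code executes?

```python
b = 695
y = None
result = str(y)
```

b = 695; y = None; result = 'None'

'None'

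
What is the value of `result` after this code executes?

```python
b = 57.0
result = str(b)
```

b = 57.0; result = '57.0'

'57.0'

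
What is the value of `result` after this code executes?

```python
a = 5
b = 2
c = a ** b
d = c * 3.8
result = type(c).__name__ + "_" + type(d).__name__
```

a is int; b is int; c is int; d is float; result = 'int_float'

'int_float'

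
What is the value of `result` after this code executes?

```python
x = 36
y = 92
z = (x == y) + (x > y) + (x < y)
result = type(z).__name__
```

x is int; y is int; z is int; result = 'int'

'int'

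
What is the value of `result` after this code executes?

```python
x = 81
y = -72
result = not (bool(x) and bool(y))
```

x = 81; y = -72; result = False

False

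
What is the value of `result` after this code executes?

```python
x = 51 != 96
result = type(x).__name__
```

x is bool; result = 'bool'

'bool'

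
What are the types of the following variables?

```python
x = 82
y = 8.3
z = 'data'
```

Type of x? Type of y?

x is assigned a bare integer (no decimal point), so it is an int; y is assigned a number with a decimal point, so it is a float

int, float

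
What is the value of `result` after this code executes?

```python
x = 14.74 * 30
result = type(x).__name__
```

x is float; result = 'float'

'float'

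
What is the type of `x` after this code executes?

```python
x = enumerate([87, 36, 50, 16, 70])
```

enumerate() returns an enumerate object

enumerate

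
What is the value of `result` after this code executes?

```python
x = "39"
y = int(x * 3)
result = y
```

x = '39'; y = 393939; result = 393939

393939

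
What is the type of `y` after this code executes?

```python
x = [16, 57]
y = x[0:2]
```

Slicing a list returns a list

list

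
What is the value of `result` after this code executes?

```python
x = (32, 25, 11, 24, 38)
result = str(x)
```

x = (32, 25, 11, 24, 38); result = '(32, 25, 11, 24, 38)'

'(32, 25, 11, 24, 38)'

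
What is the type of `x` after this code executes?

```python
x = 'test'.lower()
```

str.lower() returns str

str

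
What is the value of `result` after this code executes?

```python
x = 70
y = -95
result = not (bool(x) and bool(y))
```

x = 70; y = -95; result = False

False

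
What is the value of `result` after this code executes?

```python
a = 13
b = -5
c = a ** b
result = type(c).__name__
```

a is int; b is int; c is float; result = 'float'

'float'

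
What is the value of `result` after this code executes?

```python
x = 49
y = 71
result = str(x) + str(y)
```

x = 49; y = 71; result = '4971'

'4971'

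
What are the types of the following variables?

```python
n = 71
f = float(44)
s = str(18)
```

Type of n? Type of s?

n is assigned a bare integer (no decimal point), so it is an int; s is assigned the result of calling str(), which returns a str

int, str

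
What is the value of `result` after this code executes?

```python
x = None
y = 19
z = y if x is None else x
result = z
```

x = None; y = 19; z = 19; result = 19

19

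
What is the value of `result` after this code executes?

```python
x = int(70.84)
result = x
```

x = 70; result = 70

70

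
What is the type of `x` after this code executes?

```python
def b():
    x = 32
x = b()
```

Function without return returns None

NoneType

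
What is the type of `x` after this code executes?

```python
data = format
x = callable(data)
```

callable() returns bool

bool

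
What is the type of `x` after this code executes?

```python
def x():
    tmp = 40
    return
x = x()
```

Bare return returns None

NoneType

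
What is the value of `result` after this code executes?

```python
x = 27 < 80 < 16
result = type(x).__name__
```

x is bool; result = 'bool'

'bool'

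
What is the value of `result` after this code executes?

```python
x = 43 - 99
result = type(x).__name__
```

x is int; result = 'int'

'int'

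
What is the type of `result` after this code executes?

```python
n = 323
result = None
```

None has type NoneType

NoneType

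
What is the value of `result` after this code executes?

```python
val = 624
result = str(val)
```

val = 624; result = '624'

'624'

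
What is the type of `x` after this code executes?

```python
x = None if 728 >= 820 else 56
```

728 >= 820 is False, so the else branch is taken

int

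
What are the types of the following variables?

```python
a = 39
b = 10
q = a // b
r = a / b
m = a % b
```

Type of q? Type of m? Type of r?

// returns int; % of ints returns int; / returns float

int, int, float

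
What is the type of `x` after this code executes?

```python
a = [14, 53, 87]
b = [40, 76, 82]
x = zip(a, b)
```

zip() returns a zip object

zip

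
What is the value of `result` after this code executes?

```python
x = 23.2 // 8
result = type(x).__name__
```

x is float; result = 'float'

'float'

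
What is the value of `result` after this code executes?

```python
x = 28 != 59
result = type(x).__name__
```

x is bool; result = 'bool'

'bool'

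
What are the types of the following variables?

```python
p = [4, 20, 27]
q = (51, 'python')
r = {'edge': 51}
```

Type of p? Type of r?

p is assigned a list literal (square brackets); r is assigned a dict literal ({key: value})

list, dict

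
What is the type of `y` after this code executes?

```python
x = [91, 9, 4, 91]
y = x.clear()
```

list.clear() returns None

NoneType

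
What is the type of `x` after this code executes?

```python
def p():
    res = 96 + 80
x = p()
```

Function without return returns None

NoneType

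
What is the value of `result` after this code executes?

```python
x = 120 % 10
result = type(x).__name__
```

x is int; result = 'int'

'int'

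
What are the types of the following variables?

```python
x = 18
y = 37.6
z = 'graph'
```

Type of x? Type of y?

x is assigned a bare integer (no decimal point), so it is an int; y is assigned a number with a decimal point, so it is a float

int, float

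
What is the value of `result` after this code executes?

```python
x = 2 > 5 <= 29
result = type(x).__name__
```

x is bool; result = 'bool'

'bool'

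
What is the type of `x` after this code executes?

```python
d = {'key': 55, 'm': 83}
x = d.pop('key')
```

dict.pop() returns the value

int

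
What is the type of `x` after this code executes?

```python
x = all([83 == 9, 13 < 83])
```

all() returns bool

bool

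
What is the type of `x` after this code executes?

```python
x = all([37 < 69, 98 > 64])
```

all() returns bool

bool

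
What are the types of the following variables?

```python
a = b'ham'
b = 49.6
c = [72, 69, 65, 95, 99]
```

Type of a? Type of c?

a is assigned a bytes literal (b'...' prefix); c is assigned a list literal (square brackets)

bytes, list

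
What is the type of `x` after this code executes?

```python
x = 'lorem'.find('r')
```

str.find() returns int index

int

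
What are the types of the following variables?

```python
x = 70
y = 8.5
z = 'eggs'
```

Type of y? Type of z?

y is assigned a number with a decimal point, so it is a float; z is assigned a quoted string literal, so it is a str

float, str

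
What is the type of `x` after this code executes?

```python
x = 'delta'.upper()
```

str.upper() returns str

str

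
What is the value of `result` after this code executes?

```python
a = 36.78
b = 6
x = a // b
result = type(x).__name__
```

a is float; b is int; x is float; result = 'float'

'float'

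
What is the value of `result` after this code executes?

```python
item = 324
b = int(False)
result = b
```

item = 324; b = 0; result = 0

0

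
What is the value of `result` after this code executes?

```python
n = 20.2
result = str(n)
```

n = 20.2; result = '20.2'

'20.2'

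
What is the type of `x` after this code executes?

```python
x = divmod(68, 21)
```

divmod() returns tuple of (quotient, remainder)

tuple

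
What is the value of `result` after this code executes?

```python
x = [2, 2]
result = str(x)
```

x = [2, 2]; result = '[2, 2]'

'[2, 2]'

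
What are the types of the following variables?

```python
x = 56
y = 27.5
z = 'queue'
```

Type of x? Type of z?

x is assigned a bare integer (no decimal point), so it is an int; z is assigned a quoted string literal, so it is a str

int, str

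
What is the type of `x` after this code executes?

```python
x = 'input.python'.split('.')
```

str.split() returns list

list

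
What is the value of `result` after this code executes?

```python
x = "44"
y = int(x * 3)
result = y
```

x = '44'; y = 444444; result = 444444

444444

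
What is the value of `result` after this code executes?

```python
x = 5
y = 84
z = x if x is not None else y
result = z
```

x = 5; y = 84; z = 5; result = 5

5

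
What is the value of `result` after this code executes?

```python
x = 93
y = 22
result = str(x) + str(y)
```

x = 93; y = 22; result = '9322'

'9322'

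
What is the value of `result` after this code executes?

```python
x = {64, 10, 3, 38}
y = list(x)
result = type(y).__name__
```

x is set; y is list; result = 'list'

'list'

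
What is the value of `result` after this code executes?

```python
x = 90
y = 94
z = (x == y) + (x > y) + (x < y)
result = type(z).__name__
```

x is int; y is int; z is int; result = 'int'

'int'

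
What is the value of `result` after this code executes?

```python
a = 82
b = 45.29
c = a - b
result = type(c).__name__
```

a is int; b is float; c is float; result = 'float'

'float'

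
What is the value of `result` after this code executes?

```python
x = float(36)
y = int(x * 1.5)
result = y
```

x = 36.0; y = 54; result = 54

54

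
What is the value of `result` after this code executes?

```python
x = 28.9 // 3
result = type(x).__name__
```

x is float; result = 'float'

'float'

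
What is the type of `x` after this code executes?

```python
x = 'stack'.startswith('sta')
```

str.startswith() returns bool

bool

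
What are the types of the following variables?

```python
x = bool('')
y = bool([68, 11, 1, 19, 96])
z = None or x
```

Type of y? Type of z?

bool() returns bool; None or bool returns the bool

bool, bool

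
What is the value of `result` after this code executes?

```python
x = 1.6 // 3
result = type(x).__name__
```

x is float; result = 'float'

'float'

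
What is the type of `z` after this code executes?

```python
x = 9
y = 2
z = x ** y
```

positive int ** positive int = int

int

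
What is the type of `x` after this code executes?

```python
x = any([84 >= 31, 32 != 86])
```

any() returns bool

bool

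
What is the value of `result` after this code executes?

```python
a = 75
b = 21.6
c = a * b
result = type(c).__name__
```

a is int; b is float; c is float; result = 'float'

'float'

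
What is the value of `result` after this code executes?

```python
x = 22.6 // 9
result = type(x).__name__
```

x is float; result = 'float'

'float'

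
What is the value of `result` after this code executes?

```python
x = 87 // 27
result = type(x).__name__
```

x is int; result = 'int'

'int'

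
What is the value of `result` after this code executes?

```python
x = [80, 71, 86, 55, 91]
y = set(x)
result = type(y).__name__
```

x is list; y is set; result = 'set'

'set'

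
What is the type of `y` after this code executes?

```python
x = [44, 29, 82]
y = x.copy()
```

list.copy() returns list

list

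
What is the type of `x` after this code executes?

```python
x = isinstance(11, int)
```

isinstance() returns bool

bool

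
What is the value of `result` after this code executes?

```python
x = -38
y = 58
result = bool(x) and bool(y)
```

x = -38; y = 58; result = True

True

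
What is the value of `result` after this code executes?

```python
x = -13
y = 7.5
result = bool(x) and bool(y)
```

x = -13; y = 7.5; result = True

True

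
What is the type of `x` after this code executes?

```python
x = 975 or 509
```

'or' returns first truthy value (int)

int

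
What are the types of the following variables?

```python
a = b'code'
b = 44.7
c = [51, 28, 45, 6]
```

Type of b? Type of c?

b is assigned a number with a decimal point, so it is a float; c is assigned a list literal (square brackets)

float, list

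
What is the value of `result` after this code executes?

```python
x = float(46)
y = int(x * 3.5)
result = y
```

x = 46.0; y = 161; result = 161

161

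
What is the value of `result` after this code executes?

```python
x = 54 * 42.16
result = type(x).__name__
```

x is float; result = 'float'

'float'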